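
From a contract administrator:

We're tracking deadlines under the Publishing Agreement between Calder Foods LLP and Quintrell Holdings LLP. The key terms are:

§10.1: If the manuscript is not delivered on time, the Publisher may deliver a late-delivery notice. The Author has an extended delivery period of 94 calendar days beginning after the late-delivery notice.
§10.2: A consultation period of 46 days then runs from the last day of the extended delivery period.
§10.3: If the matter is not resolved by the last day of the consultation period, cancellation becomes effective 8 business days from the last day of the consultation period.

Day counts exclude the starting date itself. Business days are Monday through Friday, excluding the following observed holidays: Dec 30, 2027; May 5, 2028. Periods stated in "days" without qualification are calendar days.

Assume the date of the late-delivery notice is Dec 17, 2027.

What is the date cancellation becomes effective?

Adding 94 calendar days to Dec 17, 2027 gives Mar 20, 2028, which is the last day of the extended delivery period.
The last day of the consultation period: 46 calendar days after Mar 20, 2028 is May 5, 2028.
The date cancellation becomes effective: counting 8 business days from Friday, May 5, 2028 (May 8, May 9, May 10, May 11, May 12, May 15, May 16, May 17, skipping weekends) reaches Wednesday, May 17, 2028.

May 17, 2028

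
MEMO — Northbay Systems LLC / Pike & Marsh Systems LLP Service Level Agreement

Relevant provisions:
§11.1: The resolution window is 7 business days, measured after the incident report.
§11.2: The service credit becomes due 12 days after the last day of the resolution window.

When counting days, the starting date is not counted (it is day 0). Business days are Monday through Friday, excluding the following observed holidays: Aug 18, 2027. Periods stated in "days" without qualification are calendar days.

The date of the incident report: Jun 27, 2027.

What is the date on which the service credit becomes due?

From Sunday, Jun 27, 2027, 7 business days (Jun 28, Jun 29, Jun 30, Jul 1, Jul 2, Jul 5, Jul 6, skipping weekends) brings us to Tuesday, Jul 6, 2027, which is the last day of the resolution window.
The date on which the service credit becomes due: 12 calendar days after Jul 6, 2027 is Jul 18, 2027.

Jul 18, 2027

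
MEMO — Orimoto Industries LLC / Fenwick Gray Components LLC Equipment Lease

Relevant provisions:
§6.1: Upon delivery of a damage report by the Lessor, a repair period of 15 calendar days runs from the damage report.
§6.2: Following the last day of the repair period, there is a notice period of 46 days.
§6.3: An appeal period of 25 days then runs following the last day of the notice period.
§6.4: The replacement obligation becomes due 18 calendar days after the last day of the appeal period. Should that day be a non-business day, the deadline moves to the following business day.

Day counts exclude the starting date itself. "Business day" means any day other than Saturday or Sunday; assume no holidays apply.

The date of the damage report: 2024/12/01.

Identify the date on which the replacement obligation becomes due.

The last day of the repair period: 2024/12/01 + 15 days = 2024/12/16.
The last day of the notice period: 46 calendar days after 2024/12/16 is 2025/01/31.
Adding 25 calendar days to 2025/01/31 gives 2025/02/25, which is the last day of the appeal period.
The date on which the replacement obligation becomes due: 2025/02/25 + 18 days = 2025/03/15. That falls on a Saturday, so it rolls to the next business day, Monday, 2025/03/17.

2025/03/17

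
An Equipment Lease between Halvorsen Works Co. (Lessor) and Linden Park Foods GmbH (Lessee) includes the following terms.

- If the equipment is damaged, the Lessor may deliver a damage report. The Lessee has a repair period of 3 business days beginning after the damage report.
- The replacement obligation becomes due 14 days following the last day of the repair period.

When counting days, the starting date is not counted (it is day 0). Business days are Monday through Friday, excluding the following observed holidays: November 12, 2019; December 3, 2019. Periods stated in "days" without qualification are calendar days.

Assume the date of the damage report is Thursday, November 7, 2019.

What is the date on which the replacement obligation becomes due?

November 27, 2019

From Thursday, November 7, 2019, 3 business days (Nov 8, Nov 11, Nov 13, skipping weekends and the listed holiday on Nov 12) brings us to Wednesday, November 13, 2019, which is the last day of the repair period.
The date on which the replacement obligation becomes due: 14 calendar days after November 13, 2019 is November 27, 2019.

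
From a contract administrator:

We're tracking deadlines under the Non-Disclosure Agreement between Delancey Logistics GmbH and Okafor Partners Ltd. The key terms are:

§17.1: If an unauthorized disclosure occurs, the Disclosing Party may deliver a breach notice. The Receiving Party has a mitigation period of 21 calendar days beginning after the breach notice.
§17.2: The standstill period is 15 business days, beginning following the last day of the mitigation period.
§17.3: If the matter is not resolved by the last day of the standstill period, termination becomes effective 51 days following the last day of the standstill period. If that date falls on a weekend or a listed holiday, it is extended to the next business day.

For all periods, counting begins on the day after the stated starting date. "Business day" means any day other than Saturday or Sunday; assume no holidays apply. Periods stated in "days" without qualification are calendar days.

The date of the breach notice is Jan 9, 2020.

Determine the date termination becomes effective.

Adding 21 calendar days to Jan 9, 2020 gives Jan 30, 2020, which is the last day of the mitigation period.
The last day of the standstill period: counting 15 business days from Thursday, Jan 30, 2020 (Jan 31, Feb 3, Feb 4, Feb 5, …, Feb 18, Feb 19, Feb 20, skipping weekends) reaches Thursday, Feb 20, 2020.
The date termination becomes effective: 51 calendar days after Feb 20, 2020 is Apr 11, 2020. That falls on a Saturday, so it rolls to the next business day, Monday, Apr 13, 2020.

Apr 13, 2020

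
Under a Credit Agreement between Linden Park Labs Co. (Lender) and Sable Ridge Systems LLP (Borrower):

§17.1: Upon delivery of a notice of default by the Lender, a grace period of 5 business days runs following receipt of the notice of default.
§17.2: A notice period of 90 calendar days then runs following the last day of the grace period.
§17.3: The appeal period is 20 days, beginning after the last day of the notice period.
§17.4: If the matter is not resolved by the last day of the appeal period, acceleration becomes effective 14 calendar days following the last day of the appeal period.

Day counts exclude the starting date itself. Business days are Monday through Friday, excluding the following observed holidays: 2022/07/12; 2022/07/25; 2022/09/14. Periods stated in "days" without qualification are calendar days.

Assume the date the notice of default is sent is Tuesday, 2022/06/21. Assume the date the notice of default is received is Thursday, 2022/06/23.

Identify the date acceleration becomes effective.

2022/11/01

The last day of the grace period: 5 business days after Thursday, 2022/06/23, skipping weekends — Jun 24, Jun 27, Jun 28, Jun 29, Jun 30 — lands on Thursday, 2022/06/30.
The last day of the notice period: 2022/06/30 + 90 days = 2022/09/28.
The last day of the appeal period: 20 calendar days after 2022/09/28 is 2022/10/18.
The date acceleration becomes effective: 14 calendar days after 2022/10/18 is 2022/11/01.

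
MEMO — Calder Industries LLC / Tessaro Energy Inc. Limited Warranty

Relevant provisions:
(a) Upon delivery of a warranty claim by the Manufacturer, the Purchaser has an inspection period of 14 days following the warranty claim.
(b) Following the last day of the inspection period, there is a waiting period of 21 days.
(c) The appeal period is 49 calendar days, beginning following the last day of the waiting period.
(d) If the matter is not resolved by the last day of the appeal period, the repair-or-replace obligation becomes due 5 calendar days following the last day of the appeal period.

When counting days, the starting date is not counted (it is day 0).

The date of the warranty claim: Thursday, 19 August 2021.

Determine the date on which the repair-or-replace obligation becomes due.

Adding 14 calendar days to 19 August 2021 gives 2 September 2021, which is the last day of the inspection period.
The last day of the waiting period: 21 calendar days after 2 September 2021 is 23 September 2021.
Adding 49 calendar days to 23 September 2021 gives 11 November 2021, which is the last day of the appeal period.
Adding 5 calendar days to 11 November 2021 gives 16 November 2021, which is the date on which the repair-or-replace obligation becomes due.

16 November 2021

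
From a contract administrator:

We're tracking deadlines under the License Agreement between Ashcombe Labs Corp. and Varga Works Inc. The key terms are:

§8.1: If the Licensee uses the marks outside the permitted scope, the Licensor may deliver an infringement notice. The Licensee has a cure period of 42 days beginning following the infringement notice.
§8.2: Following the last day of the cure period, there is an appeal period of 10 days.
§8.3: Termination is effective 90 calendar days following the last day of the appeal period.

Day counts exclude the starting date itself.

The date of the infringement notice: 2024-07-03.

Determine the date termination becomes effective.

2024-11-22

Adding 42 calendar days to 2024-07-03 gives 2024-08-14, which is the last day of the cure period.
The last day of the appeal period: 10 calendar days after 2024-08-14 is 2024-08-24.
The date termination becomes effective: 90 calendar days after 2024-08-24 is 2024-11-22.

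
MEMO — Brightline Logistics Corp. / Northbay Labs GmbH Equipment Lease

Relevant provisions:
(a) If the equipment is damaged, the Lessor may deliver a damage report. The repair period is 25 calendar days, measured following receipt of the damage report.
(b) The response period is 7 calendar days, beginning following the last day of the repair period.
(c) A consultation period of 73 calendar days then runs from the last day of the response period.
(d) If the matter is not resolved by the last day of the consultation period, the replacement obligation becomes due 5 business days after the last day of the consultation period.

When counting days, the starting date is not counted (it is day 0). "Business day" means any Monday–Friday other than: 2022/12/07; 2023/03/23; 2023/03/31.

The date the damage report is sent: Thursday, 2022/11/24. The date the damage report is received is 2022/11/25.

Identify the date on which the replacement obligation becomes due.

2023/03/17

The last day of the repair period: 25 calendar days after 2022/11/25 is 2022/12/20.
The last day of the response period: 7 calendar days after 2022/12/20 is 2022/12/27.
Adding 73 calendar days to 2022/12/27 gives 2023/03/10, which is the last day of the consultation period.
The date on which the replacement obligation becomes due: 5 business days after Friday, 2023/03/10, skipping weekends — Mar 13, Mar 14, Mar 15, Mar 16, Mar 17 — lands on Friday, 2023/03/17.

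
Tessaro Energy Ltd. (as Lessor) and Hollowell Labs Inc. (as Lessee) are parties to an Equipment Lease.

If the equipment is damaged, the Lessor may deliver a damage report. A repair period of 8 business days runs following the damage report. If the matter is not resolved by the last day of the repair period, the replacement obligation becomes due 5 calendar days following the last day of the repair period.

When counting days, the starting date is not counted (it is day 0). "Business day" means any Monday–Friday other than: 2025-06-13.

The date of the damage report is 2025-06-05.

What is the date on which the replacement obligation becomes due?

The last day of the repair period: counting 8 business days from Thursday, 2025-06-05 (Jun 6, Jun 9, Jun 10, Jun 11, Jun 12, Jun 16, Jun 17, Jun 18, skipping weekends and the listed holiday on Jun 13) reaches Wednesday, 2025-06-18.
The date on which the replacement obligation becomes due: 2025-06-18 + 5 days = 2025-06-23.

2025-06-23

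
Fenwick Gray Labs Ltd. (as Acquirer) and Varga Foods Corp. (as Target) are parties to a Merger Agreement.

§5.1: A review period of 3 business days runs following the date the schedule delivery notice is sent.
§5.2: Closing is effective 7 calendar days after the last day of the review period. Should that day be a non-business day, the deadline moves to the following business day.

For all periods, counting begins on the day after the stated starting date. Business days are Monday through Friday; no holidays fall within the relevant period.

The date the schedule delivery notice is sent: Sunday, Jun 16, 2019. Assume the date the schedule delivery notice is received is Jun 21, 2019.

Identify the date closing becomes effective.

The last day of the review period: counting 3 business days from Sunday, Jun 16, 2019 (Jun 17, Jun 18, Jun 19, skipping weekends) reaches Wednesday, Jun 19, 2019.
The date closing becomes effective: 7 calendar days after Jun 19, 2019 is Jun 26, 2019. Jun 26, 2019 is a Wednesday, so no roll-forward applies.

Jun 26, 2019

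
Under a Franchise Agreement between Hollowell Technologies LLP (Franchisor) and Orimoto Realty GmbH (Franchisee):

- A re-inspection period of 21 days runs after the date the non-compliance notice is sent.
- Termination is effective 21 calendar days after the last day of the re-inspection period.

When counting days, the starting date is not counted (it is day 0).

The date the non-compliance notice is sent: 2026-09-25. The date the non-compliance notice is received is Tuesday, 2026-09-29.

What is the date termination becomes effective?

2026-11-06

The last day of the re-inspection period: 2026-09-25 + 21 days = 2026-10-16.
The date termination becomes effective: 2026-10-16 + 21 days = 2026-11-06.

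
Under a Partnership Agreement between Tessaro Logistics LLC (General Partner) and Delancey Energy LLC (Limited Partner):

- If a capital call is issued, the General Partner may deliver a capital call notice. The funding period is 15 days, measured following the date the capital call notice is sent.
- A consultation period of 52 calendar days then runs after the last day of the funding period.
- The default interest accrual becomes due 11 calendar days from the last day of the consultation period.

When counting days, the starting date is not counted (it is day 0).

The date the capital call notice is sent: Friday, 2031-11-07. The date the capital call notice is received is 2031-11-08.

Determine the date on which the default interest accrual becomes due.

2032-01-24

The last day of the funding period: 2031-11-07 + 15 days = 2031-11-22.
Adding 52 calendar days to 2031-11-22 gives 2032-01-13, which is the last day of the consultation period.
The date on which the default interest accrual becomes due: 11 calendar days after 2032-01-13 is 2032-01-24.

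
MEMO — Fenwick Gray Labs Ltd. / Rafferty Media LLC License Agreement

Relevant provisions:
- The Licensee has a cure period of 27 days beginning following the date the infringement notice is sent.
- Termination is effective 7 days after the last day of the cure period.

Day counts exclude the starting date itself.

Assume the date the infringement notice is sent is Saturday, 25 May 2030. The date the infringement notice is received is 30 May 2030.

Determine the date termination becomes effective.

Adding 27 calendar days to 25 May 2030 gives 21 June 2030, which is the last day of the cure period.
The date termination becomes effective: 7 calendar days after 21 June 2030 is 28 June 2030.

28 June 2030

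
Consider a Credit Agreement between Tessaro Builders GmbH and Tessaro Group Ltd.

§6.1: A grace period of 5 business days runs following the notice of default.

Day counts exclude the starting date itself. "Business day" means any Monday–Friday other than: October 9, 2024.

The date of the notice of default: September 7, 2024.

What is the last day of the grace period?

From Saturday, September 7, 2024, 5 business days (Sep 9, Sep 10, Sep 11, Sep 12, Sep 13, skipping weekends) brings us to Friday, September 13, 2024, which is the last day of the grace period.

September 13, 2024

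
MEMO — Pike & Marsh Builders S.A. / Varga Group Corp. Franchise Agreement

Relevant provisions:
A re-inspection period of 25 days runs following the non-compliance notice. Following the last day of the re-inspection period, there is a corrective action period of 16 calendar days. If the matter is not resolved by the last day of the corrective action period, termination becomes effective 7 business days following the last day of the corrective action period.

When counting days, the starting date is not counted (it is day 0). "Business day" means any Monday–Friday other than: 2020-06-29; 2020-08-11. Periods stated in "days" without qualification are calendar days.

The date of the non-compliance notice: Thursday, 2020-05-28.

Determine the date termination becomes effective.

Adding 25 calendar days to 2020-05-28 gives 2020-06-22, which is the last day of the re-inspection period.
The last day of the corrective action period: 16 calendar days after 2020-06-22 is 2020-07-08.
The date termination becomes effective: 7 business days after Wednesday, 2020-07-08, skipping weekends — Jul 9, Jul 10, Jul 13, Jul 14, Jul 15, Jul 16, Jul 17 — lands on Friday, 2020-07-17.

2020-07-17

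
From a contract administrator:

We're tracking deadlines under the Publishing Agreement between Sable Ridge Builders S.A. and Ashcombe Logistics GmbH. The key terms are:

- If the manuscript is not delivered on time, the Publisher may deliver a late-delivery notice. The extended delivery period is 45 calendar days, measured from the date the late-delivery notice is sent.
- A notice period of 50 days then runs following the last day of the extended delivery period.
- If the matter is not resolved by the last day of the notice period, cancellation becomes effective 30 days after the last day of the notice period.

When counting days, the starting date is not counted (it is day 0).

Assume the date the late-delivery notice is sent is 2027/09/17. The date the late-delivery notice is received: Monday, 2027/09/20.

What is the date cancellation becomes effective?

Adding 45 calendar days to 2027/09/17 gives 2027/11/01, which is the last day of the extended delivery period.
Adding 50 calendar days to 2027/11/01 gives 2027/12/21, which is the last day of the notice period.
The date cancellation becomes effective: 30 calendar days after 2027/12/21 is 2028/01/20.

2028/01/20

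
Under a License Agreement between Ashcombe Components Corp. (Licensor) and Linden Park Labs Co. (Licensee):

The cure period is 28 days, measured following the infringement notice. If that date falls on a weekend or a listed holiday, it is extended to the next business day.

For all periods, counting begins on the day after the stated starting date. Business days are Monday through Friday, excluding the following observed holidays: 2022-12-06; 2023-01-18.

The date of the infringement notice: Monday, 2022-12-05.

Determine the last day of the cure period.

The last day of the cure period: 2022-12-05 + 28 days = 2023-01-02. 2023-01-02 is a Monday and is not a listed holiday, so no roll-forward applies.

2023-01-02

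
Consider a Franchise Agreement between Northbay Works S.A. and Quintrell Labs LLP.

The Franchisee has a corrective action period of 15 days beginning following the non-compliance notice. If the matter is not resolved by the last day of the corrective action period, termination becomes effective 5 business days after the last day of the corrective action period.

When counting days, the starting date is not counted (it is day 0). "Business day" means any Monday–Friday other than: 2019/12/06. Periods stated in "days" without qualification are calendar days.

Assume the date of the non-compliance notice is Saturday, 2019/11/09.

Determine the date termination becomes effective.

Adding 15 calendar days to 2019/11/09 gives 2019/11/24, which is the last day of the corrective action period.
From Sunday, 2019/11/24, 5 business days (Nov 25, Nov 26, Nov 27, Nov 28, Nov 29, skipping weekends) brings us to Friday, 2019/11/29, which is the date termination becomes effective.

2019/11/29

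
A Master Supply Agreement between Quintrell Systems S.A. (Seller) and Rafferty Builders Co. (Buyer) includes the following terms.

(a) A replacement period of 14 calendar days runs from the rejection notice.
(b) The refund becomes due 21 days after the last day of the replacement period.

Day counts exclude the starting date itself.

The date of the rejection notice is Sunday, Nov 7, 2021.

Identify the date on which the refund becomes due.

The last day of the replacement period: 14 calendar days after Nov 7, 2021 is Nov 21, 2021.
Adding 21 calendar days to Nov 21, 2021 gives Dec 12, 2021, which is the date on which the refund becomes due.

Dec 12, 2021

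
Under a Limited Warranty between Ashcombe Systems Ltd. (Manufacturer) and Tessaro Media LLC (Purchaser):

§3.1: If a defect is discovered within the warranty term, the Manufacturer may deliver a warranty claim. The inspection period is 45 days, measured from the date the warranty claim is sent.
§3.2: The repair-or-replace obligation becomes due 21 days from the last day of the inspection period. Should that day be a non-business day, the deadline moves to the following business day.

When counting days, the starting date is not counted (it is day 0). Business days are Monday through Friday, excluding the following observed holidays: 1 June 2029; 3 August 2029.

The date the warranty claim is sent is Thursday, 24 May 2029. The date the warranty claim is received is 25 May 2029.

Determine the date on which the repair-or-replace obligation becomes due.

The last day of the inspection period: 45 calendar days after 24 May 2029 is 8 July 2029.
The date on which the repair-or-replace obligation becomes due: 8 July 2029 + 21 days = 29 July 2029. That falls on a Sunday, so it rolls to the next business day, Monday, 30 July 2029.

30 July 2029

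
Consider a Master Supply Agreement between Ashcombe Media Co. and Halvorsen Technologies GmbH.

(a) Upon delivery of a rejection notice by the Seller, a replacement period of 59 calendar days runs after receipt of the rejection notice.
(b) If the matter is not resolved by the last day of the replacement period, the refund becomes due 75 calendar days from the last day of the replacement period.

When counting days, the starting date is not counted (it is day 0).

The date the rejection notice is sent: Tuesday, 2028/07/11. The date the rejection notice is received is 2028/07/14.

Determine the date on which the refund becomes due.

2028/11/25

The last day of the replacement period: 2028/07/14 + 59 days = 2028/09/11.
The date on which the refund becomes due: 2028/09/11 + 75 days = 2028/11/25.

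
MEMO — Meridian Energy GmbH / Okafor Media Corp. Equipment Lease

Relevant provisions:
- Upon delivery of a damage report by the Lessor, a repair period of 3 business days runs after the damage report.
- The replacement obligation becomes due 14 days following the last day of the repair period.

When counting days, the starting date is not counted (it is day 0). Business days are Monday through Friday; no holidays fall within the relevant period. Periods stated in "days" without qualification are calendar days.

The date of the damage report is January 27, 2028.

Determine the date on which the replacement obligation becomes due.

From Thursday, January 27, 2028, 3 business days (Jan 28, Jan 31, Feb 1, skipping weekends) brings us to Tuesday, February 1, 2028, which is the last day of the repair period.
The date on which the replacement obligation becomes due: February 1, 2028 + 14 days = February 15, 2028.

February 15, 2028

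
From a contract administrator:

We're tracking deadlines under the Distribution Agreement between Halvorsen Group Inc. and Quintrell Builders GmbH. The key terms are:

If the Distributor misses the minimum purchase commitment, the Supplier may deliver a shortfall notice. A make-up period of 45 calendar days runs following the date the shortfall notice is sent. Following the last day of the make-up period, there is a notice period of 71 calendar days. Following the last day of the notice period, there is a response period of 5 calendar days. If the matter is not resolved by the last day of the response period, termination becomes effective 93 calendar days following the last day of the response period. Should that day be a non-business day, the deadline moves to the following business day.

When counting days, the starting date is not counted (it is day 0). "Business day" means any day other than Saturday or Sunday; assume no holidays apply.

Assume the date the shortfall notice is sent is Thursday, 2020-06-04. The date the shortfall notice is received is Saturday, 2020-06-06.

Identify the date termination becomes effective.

The last day of the make-up period: 2020-06-04 + 45 days = 2020-07-19.
Adding 71 calendar days to 2020-07-19 gives 2020-09-28, which is the last day of the notice period.
The last day of the response period: 2020-09-28 + 5 days = 2020-10-03.
Adding 93 calendar days to 2020-10-03 gives 2021-01-04, which is the date termination becomes effective. 2021-01-04 is a Monday, so no roll-forward applies.

2021-01-04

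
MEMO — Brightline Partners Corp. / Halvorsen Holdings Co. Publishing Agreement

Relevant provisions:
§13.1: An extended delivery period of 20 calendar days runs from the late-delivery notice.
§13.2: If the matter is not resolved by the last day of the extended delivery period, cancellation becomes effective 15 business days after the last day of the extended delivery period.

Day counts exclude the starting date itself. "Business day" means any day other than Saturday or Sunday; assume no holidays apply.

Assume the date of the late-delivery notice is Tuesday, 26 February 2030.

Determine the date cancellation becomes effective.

The last day of the extended delivery period: 20 calendar days after 26 February 2030 is 18 March 2030.
From Monday, 18 March 2030, 15 business days (Mar 19, Mar 20, Mar 21, Mar 22, …, Apr 4, Apr 5, Apr 8, skipping weekends) brings us to Monday, 8 April 2030, which is the date cancellation becomes effective.

8 April 2030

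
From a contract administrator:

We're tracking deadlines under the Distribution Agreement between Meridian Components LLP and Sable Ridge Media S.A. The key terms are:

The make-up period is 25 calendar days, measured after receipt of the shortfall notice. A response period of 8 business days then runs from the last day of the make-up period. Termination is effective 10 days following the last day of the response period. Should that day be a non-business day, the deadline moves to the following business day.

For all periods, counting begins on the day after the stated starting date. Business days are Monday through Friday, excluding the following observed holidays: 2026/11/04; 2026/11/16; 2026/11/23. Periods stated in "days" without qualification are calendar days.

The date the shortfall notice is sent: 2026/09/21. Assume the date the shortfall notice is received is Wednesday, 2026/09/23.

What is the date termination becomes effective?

2026/11/09

The last day of the make-up period: 2026/09/23 + 25 days = 2026/10/18.
The last day of the response period: counting 8 business days from Sunday, 2026/10/18 (Oct 19, Oct 20, Oct 21, Oct 22, Oct 23, Oct 26, Oct 27, Oct 28, skipping weekends) reaches Wednesday, 2026/10/28.
The date termination becomes effective: 10 calendar days after 2026/10/28 is 2026/11/07. That falls on a Saturday, so it rolls to the next business day, Monday, 2026/11/09.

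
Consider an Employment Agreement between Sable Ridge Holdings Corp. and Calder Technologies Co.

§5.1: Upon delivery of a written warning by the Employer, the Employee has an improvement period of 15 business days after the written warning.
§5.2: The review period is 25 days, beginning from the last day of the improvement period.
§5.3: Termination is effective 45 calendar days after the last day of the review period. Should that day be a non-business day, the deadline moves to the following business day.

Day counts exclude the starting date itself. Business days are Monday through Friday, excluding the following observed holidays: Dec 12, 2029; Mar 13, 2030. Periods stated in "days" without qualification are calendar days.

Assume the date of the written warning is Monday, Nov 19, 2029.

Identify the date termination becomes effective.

From Monday, Nov 19, 2029, 15 business days (Nov 20, Nov 21, Nov 22, Nov 23, …, Dec 6, Dec 7, Dec 10, skipping weekends) brings us to Monday, Dec 10, 2029, which is the last day of the improvement period.
The last day of the review period: 25 calendar days after Dec 10, 2029 is Jan 4, 2030.
The date termination becomes effective: 45 calendar days after Jan 4, 2030 is Feb 18, 2030. Feb 18, 2030 is a Monday and is not a listed holiday, so no roll-forward applies.

Feb 18, 2030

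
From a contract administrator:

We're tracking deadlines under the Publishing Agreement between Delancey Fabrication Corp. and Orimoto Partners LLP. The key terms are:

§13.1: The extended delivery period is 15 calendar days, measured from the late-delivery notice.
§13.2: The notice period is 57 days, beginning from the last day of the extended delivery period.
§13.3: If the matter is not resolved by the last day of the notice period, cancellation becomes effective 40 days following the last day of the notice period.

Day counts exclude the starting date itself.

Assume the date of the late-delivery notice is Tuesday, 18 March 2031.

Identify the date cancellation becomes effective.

Adding 15 calendar days to 18 March 2031 gives 2 April 2031, which is the last day of the extended delivery period.
Adding 57 calendar days to 2 April 2031 gives 29 May 2031, which is the last day of the notice period.
The date cancellation becomes effective: 40 calendar days after 29 May 2031 is 8 July 2031.

8 July 2031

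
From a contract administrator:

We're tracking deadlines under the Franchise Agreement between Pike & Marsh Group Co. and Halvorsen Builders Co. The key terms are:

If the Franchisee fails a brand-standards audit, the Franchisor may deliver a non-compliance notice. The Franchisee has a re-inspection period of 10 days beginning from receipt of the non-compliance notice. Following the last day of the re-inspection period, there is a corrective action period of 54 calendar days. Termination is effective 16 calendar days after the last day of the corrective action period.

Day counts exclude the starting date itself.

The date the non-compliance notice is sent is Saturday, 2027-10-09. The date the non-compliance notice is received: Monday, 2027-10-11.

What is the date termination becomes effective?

2027-12-30

The last day of the re-inspection period: 10 calendar days after 2027-10-11 is 2027-10-21.
Adding 54 calendar days to 2027-10-21 gives 2027-12-14, which is the last day of the corrective action period.
The date termination becomes effective: 2027-12-14 + 16 days = 2027-12-30.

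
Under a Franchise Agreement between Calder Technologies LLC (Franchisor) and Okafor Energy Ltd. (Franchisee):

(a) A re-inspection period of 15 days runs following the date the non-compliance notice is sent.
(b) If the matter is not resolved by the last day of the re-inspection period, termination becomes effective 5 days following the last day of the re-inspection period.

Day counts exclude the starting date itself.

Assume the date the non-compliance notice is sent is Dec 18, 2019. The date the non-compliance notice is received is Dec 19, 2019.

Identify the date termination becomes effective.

Jan 7, 2020

The last day of the re-inspection period: 15 calendar days after Dec 18, 2019 is Jan 2, 2020.
Adding 5 calendar days to Jan 2, 2020 gives Jan 7, 2020, which is the date termination becomes effective.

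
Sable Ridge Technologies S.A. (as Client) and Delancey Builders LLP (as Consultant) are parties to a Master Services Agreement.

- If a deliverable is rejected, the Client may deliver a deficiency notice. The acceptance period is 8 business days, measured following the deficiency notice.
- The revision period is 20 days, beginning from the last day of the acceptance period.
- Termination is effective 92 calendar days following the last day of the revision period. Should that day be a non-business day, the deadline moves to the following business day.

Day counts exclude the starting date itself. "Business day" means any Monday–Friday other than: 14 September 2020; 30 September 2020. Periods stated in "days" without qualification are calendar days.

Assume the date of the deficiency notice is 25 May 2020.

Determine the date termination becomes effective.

24 September 2020

The last day of the acceptance period: counting 8 business days from Monday, 25 May 2020 (May 26, May 27, May 28, May 29, Jun 1, Jun 2, Jun 3, Jun 4, skipping weekends) reaches Thursday, 4 June 2020.
The last day of the revision period: 20 calendar days after 4 June 2020 is 24 June 2020.
The date termination becomes effective: 24 June 2020 + 92 days = 24 September 2020. 24 September 2020 is a Thursday and is not a listed holiday, so no roll-forward applies.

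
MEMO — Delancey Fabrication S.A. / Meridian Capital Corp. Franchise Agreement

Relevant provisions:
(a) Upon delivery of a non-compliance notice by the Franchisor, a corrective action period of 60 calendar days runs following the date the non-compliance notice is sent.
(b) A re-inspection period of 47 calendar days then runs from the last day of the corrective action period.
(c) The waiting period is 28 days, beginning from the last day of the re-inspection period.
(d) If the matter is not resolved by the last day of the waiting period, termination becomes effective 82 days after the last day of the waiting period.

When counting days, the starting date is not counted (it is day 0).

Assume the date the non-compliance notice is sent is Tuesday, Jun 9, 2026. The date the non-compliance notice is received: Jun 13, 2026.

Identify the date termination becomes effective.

Adding 60 calendar days to Jun 9, 2026 gives Aug 8, 2026, which is the last day of the corrective action period.
The last day of the re-inspection period: Aug 8, 2026 + 47 days = Sep 24, 2026.
The last day of the waiting period: Sep 24, 2026 + 28 days = Oct 22, 2026.
The date termination becomes effective: Oct 22, 2026 + 82 days = Jan 12, 2027.

Jan 12, 2027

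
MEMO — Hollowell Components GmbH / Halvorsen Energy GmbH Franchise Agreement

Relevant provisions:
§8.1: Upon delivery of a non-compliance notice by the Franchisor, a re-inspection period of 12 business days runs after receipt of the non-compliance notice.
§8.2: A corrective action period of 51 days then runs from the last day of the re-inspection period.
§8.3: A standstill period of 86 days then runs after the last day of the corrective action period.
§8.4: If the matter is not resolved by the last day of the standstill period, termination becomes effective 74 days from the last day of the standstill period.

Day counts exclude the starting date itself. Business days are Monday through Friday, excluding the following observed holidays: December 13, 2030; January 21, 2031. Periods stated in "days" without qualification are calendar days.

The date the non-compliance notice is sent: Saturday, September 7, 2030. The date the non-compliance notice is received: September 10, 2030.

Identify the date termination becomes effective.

The last day of the re-inspection period: 12 business days after Tuesday, September 10, 2030, skipping weekends — Sep 11, Sep 12, Sep 13, Sep 16, …, Sep 24, Sep 25, Sep 26 — lands on Thursday, September 26, 2030.
The last day of the corrective action period: 51 calendar days after September 26, 2030 is November 16, 2030.
The last day of the standstill period: 86 calendar days after November 16, 2030 is February 10, 2031.
Adding 74 calendar days to February 10, 2031 gives April 25, 2031, which is the date termination becomes effective.

April 25, 2031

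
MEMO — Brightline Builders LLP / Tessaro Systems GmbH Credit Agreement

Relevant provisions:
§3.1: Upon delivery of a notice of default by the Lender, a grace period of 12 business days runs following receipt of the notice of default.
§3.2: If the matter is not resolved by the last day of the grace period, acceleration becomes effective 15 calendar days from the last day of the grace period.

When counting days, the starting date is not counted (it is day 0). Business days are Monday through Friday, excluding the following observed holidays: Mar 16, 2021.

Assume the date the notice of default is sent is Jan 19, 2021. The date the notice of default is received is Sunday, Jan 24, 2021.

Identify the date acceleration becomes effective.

The last day of the grace period: 12 business days after Sunday, Jan 24, 2021, skipping weekends — Jan 25, Jan 26, Jan 27, Jan 28, …, Feb 5, Feb 8, Feb 9 — lands on Tuesday, Feb 9, 2021.
The date acceleration becomes effective: 15 calendar days after Feb 9, 2021 is Feb 24, 2021.

Feb 24, 2021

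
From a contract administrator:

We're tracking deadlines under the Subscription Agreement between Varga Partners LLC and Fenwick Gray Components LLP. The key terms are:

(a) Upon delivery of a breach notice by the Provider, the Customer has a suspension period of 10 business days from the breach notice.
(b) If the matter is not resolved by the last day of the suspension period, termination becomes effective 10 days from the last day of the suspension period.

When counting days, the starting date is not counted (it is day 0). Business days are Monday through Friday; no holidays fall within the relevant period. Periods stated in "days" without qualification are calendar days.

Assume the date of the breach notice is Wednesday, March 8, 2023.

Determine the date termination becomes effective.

April 1, 2023

The last day of the suspension period: counting 10 business days from Wednesday, March 8, 2023 (Mar 9, Mar 10, Mar 13, Mar 14, Mar 15, Mar 16, Mar 17, Mar 20, Mar 21, Mar 22, skipping weekends) reaches Wednesday, March 22, 2023.
The date termination becomes effective: 10 calendar days after March 22, 2023 is April 1, 2023.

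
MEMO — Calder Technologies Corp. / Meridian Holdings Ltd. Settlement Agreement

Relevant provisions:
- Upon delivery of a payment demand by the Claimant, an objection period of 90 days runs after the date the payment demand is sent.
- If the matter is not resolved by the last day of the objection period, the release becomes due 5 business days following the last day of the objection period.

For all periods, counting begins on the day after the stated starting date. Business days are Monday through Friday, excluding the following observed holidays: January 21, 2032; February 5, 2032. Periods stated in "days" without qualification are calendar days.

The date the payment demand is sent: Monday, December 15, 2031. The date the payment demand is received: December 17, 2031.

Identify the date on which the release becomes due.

The last day of the objection period: 90 calendar days after December 15, 2031 is March 14, 2032.
From Sunday, March 14, 2032, 5 business days (Mar 15, Mar 16, Mar 17, Mar 18, Mar 19, skipping weekends) brings us to Friday, March 19, 2032, which is the date on which the release becomes due.

March 19, 2032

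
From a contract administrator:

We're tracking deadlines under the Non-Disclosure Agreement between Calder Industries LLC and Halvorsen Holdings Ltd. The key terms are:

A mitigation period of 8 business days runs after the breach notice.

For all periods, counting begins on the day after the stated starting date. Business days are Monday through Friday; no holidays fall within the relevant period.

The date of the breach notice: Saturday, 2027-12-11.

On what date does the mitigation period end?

The last day of the mitigation period: 8 business days after Saturday, 2027-12-11, skipping weekends — Dec 13, Dec 14, Dec 15, Dec 16, Dec 17, Dec 20, Dec 21, Dec 22 — lands on Wednesday, 2027-12-22.

2027-12-22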